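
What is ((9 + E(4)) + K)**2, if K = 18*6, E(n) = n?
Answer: 14641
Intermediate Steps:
K = 108
((9 + E(4)) + K)**2 = ((9 + 4) + 108)**2 = (13 + 108)**2 = 121**2 = 14641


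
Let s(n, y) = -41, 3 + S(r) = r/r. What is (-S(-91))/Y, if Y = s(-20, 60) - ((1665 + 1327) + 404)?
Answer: -2/3437 ≈ -0.00058190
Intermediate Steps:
S(r) = -2 (S(r) = -3 + r/r = -3 + 1 = -2)
Y = -3437 (Y = -41 - ((1665 + 1327) + 404) = -41 - (2992 + 404) = -41 - 1*3396 = -41 - 3396 = -3437)
(-S(-91))/Y = -1*(-2)/(-3437) = 2*(-1/3437) = -2/3437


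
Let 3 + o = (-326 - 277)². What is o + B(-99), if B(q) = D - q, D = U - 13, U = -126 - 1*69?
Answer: 363497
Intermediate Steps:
U = -195 (U = -126 - 69 = -195)
o = 363606 (o = -3 + (-326 - 277)² = -3 + (-603)² = -3 + 363609 = 363606)
D = -208 (D = -195 - 13 = -208)
B(q) = -208 - q
o + B(-99) = 363606 + (-208 - 1*(-99)) = 363606 + (-208 + 99) = 363606 - 109 = 363497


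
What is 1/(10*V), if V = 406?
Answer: 1/4060 ≈ 0.00024631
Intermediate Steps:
1/(10*V) = 1/(10*406) = (⅒)*(1/406) = 1/4060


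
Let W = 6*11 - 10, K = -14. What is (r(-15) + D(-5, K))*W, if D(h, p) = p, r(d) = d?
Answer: -1624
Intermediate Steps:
W = 56 (W = 66 - 10 = 56)
(r(-15) + D(-5, K))*W = (-15 - 14)*56 = -29*56 = -1624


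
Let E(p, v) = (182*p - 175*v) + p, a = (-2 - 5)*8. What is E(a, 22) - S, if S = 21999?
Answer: -36097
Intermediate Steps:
a = -56 (a = -7*8 = -56)
E(p, v) = -175*v + 183*p (E(p, v) = (-175*v + 182*p) + p = -175*v + 183*p)
E(a, 22) - S = (-175*22 + 183*(-56)) - 1*21999 = (-3850 - 10248) - 21999 = -14098 - 21999 = -36097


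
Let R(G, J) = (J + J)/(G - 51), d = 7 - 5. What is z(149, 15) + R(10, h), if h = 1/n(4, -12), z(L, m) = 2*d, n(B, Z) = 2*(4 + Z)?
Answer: 1313/328 ≈ 4.0031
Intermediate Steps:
n(B, Z) = 8 + 2*Z
d = 2
z(L, m) = 4 (z(L, m) = 2*2 = 4)
h = -1/16 (h = 1/(8 + 2*(-12)) = 1/(8 - 24) = 1/(-16) = -1/16 ≈ -0.062500)
R(G, J) = 2*J/(-51 + G) (R(G, J) = (2*J)/(-51 + G) = 2*J/(-51 + G))
z(149, 15) + R(10, h) = 4 + 2*(-1/16)/(-51 + 10) = 4 + 2*(-1/16)/(-41) = 4 + 2*(-1/16)*(-1/41) = 4 + 1/328 = 1313/328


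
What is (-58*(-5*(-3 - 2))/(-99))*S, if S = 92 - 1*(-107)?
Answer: 288550/99 ≈ 2914.6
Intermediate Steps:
S = 199 (S = 92 + 107 = 199)
(-58*(-5*(-3 - 2))/(-99))*S = -58*(-5*(-3 - 2))/(-99)*199 = -58*(-5*(-5))*(-1)/99*199 = -1450*(-1)/99*199 = -58*(-25/99)*199 = (1450/99)*199 = 288550/99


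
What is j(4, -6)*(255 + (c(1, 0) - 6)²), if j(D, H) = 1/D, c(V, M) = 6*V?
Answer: 255/4 ≈ 63.750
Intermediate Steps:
j(4, -6)*(255 + (c(1, 0) - 6)²) = (255 + (6*1 - 6)²)/4 = (255 + (6 - 6)²)/4 = (255 + 0²)/4 = (255 + 0)/4 = (¼)*255 = 255/4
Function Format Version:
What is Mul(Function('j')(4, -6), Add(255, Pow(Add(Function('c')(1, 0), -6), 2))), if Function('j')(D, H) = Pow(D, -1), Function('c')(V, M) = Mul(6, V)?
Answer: Rational(255, 4) ≈ 63.750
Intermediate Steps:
Mul(Function('j')(4, -6), Add(255, Pow(Add(Function('c')(1, 0), -6), 2))) = Mul(Pow(4, -1), Add(255, Pow(Add(Mul(6, 1), -6), 2))) = Mul(Rational(1, 4), Add(255, Pow(Add(6, -6), 2))) = Mul(Rational(1, 4), Add(255, Pow(0, 2))) = Mul(Rational(1, 4), Add(255, 0)) = Mul(Rational(1, 4), 255) = Rational(255, 4)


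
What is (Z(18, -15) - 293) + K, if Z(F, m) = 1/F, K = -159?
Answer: -8135/18 ≈ -451.94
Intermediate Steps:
(Z(18, -15) - 293) + K = (1/18 - 293) - 159 = -5273/18 - 159 = -8135/18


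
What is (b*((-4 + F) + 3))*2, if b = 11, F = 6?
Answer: 110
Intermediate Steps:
(b*((-4 + F) + 3))*2 = (11*((-4 + 6) + 3))*2 = (11*(2 + 3))*2 = (11*5)*2 = 55*2 = 110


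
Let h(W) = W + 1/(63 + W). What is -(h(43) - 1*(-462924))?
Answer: -49074503/106 ≈ -4.6297e+5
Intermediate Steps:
-(h(43) - 1*(-462924)) = -((1 + 43² + 63*43)/(63 + 43) - 1*(-462924)) = -((1 + 1849 + 2709)/106 + 462924) = -((1/106)*4559 + 462924) = -(4559/106 + 462924) = -1*49074503/106 = -49074503/106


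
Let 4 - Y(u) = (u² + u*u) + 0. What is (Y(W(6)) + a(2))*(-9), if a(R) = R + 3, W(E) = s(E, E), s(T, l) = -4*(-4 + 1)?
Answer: 2511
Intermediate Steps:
s(T, l) = 12 (s(T, l) = -4*(-3) = 12)
W(E) = 12
Y(u) = 4 - 2*u² (Y(u) = 4 - ((u² + u*u) + 0) = 4 - ((u² + u²) + 0) = 4 - (2*u² + 0) = 4 - 2*u²)
a(R) = 3 + R
(Y(W(6)) + a(2))*(-9) = ((4 - 2*12²) + (3 + 2))*(-9) = ((4 - 2*144) + 5)*(-9) = ((4 - 288) + 5)*(-9) = (-284 + 5)*(-9) = -279*(-9) = 2511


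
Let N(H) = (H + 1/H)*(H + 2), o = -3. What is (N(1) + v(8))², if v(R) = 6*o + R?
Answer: 16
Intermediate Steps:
v(R) = -18 + R (v(R) = 6*(-3) + R = -18 + R)
N(H) = (2 + H)*(H + 1/H) (N(H) = (H + 1/H)*(2 + H) = (2 + H)*(H + 1/H))
(N(1) + v(8))² = ((1 + 1² + 2*1 + 2/1) + (-18 + 8))² = ((1 + 1 + 2 + 2*1) - 10)² = ((1 + 1 + 2 + 2) - 10)² = (6 - 10)² = (-4)² = 16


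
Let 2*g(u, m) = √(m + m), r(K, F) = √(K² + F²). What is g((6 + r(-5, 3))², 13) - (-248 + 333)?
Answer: -85 + √26/2 ≈ -82.450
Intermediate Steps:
r(K, F) = √(F² + K²)
g(u, m) = √2*√m/2 (g(u, m) = √(m + m)/2 = √(2*m)/2 = (√2*√m)/2 = √2*√m/2)
g((6 + r(-5, 3))², 13) - (-248 + 333) = √2*√13/2 - (-248 + 333) = √26/2 - 1*85 = √26/2 - 85 = -85 + √26/2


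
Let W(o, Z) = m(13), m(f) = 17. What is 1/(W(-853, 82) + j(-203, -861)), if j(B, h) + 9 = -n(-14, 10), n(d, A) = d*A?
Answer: 1/148 ≈ 0.0067568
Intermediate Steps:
n(d, A) = A*d
W(o, Z) = 17
j(B, h) = 131 (j(B, h) = -9 - 10*(-14) = -9 - 1*(-140) = -9 + 140 = 131)
1/(W(-853, 82) + j(-203, -861)) = 1/(17 + 131) = 1/148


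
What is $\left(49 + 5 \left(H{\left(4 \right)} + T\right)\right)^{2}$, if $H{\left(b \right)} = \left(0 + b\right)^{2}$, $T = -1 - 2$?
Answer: $12996$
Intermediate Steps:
$T = -3$ ($T = -1 - 2 = -3$)
$H{\left(b \right)} = b^{2}$
$\left(49 + 5 \left(H{\left(4 \right)} + T\right)\right)^{2} = \left(49 + 5 \left(4^{2} - 3\right)\right)^{2} = \left(49 + 5 \left(16 - 3\right)\right)^{2} = \left(49 + 5 \cdot 13\right)^{2} = \left(49 + 65\right)^{2} = 114^{2} = 12996$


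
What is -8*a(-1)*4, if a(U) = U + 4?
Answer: -96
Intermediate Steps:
a(U) = 4 + U
-8*a(-1)*4 = -8*(4 - 1)*4 = -8*3*4 = -24*4 = -96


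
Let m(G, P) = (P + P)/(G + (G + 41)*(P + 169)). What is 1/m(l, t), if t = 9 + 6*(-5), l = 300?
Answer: -25384/21 ≈ -1208.8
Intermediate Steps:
t = -21 (t = 9 - 30 = -21)
m(G, P) = 2*P/(G + (41 + G)*(169 + P)) (m(G, P) = (2*P)/(G + (41 + G)*(169 + P)) = 2*P/(G + (41 + G)*(169 + P)))
1/m(l, t) = 1/(2*(-21)/(6929 + 41*(-21) + 170*300 + 300*(-21))) = 1/(2*(-21)/(6929 - 861 + 51000 - 6300)) = 1/(2*(-21)/50768) = 1/(2*(-21)*(1/50768)) = 1/(-21/25384) = -25384/21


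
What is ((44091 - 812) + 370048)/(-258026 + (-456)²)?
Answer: -413327/50090 ≈ -8.2517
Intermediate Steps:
((44091 - 812) + 370048)/(-258026 + (-456)²) = (43279 + 370048)/(-258026 + 207936) = 413327/(-50090) = 413327*(-1/50090) = -413327/50090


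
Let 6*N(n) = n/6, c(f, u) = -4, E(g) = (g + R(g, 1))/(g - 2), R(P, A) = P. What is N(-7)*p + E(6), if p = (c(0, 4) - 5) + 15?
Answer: 11/6 ≈ 1.8333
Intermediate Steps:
E(g) = 2*g/(-2 + g) (E(g) = (g + g)/(g - 2) = (2*g)/(-2 + g) = 2*g/(-2 + g))
N(n) = n/36 (N(n) = (n/6)/6 = n/36)
p = 6 (p = (-4 - 5) + 15 = -9 + 15 = 6)
N(-7)*p + E(6) = ((1/36)*(-7))*6 + 2*6/(-2 + 6) = -7/36*6 + 2*6/4 = -7/6 + 2*6*(¼) = -7/6 + 3 = 11/6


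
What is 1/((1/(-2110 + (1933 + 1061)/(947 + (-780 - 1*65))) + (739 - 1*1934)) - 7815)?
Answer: -35371/318692727 ≈ -0.00011099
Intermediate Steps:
1/((1/(-2110 + (1933 + 1061)/(947 + (-780 - 1*65))) + (739 - 1*1934)) - 7815) = 1/((1/(-2110 + 2994/(947 + (-780 - 65))) + (739 - 1934)) - 7815) = 1/((1/(-2110 + 2994/(947 - 845)) - 1195) - 7815) = 1/((1/(-2110 + 2994/102) - 1195) - 7815) = 1/((1/(-2110 + 2994*(1/102)) - 1195) - 7815) = 1/((1/(-2110 + 499/17) - 1195) - 7815) = 1/((1/(-35371/17) - 1195) - 7815) = 1/((-17/35371 - 1195) - 7815) = 1/(-42268362/35371 - 7815) = 1/(-318692727/35371) = -35371/318692727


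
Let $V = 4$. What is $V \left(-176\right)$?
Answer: $-704$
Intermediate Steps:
$V \left(-176\right) = 4 \left(-176\right) = -704$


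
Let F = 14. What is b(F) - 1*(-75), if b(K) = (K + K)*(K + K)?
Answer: 859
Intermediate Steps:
b(K) = 4*K² (b(K) = (2*K)*(2*K) = 4*K²)
b(F) - 1*(-75) = 4*14² - 1*(-75) = 4*196 + 75 = 784 + 75 = 859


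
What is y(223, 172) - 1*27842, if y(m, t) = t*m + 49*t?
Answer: 18942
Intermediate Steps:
y(m, t) = 49*t + m*t (y(m, t) = m*t + 49*t = 49*t + m*t)
y(223, 172) - 1*27842 = 172*(49 + 223) - 1*27842 = 172*272 - 27842 = 46784 - 27842 = 18942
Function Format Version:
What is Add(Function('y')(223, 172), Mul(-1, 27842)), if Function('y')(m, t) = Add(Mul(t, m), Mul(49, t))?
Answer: 18942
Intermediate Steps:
Function('y')(m, t) = Add(Mul(49, t), Mul(m, t)) (Function('y')(m, t) = Add(Mul(m, t), Mul(49, t)) = Add(Mul(49, t), Mul(m, t)))
Add(Function('y')(223, 172), Mul(-1, 27842)) = Add(Mul(172, Add(49, 223)), Mul(-1, 27842)) = Add(Mul(172, 272), -27842) = Add(46784, -27842) = 18942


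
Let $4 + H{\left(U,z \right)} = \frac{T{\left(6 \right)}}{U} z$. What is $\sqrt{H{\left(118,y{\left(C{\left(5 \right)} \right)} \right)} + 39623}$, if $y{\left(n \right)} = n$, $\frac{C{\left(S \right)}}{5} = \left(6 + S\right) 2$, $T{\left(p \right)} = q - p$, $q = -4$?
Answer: $\frac{\sqrt{137881289}}{59} \approx 199.02$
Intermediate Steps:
$T{\left(p \right)} = -4 - p$
$C{\left(S \right)} = 60 + 10 S$ ($C{\left(S \right)} = 5 \left(6 + S\right) 2 = 5 \left(12 + 2 S\right) = 60 + 10 S$)
$H{\left(U,z \right)} = -4 - \frac{10 z}{U}$ ($H{\left(U,z \right)} = -4 + \frac{-4 - 6}{U} z = -4 + - \frac{10}{U} z = -4 - \frac{10 z}{U}$)
$\sqrt{H{\left(118,y{\left(C{\left(5 \right)} \right)} \right)} + 39623} = \sqrt{\left(-4 - \frac{10 \left(60 + 10 \cdot 5\right)}{118}\right) + 39623} = \sqrt{\left(-4 - 10 \left(60 + 50\right) \frac{1}{118}\right) + 39623} = \sqrt{\left(-4 - 1100 \cdot \frac{1}{118}\right) + 39623} = \sqrt{\left(-4 - \frac{550}{59}\right) + 39623} = \sqrt{- \frac{786}{59} + 39623} = \sqrt{\frac{2336971}{59}} = \frac{\sqrt{137881289}}{59}$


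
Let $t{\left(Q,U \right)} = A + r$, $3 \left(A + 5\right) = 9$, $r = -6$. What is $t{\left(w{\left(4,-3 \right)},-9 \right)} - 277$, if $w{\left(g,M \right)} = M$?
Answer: $-285$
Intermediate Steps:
$A = -2$ ($A = -5 + \frac{1}{3} \cdot 9 = -5 + 3 = -2$)
$t{\left(Q,U \right)} = -8$ ($t{\left(Q,U \right)} = -2 - 6 = -8$)
$t{\left(w{\left(4,-3 \right)},-9 \right)} - 277 = -8 - 277 = -285$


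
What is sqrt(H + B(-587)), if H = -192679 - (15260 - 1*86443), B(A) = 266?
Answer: 3*I*sqrt(13470) ≈ 348.18*I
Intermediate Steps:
H = -121496 (H = -192679 - (15260 - 86443) = -192679 - 1*(-71183) = -192679 + 71183 = -121496)
sqrt(H + B(-587)) = sqrt(-121496 + 266) = sqrt(-121230) = 3*I*sqrt(13470)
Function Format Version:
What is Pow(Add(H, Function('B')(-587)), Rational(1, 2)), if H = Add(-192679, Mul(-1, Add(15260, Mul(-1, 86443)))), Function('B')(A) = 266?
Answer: Mul(3, I, Pow(13470, Rational(1, 2))) ≈ Mul(348.18, I)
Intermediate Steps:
H = -121496 (H = Add(-192679, Mul(-1, Add(15260, -86443))) = Add(-192679, Mul(-1, -71183)) = Add(-192679, 71183) = -121496)
Pow(Add(H, Function('B')(-587)), Rational(1, 2)) = Pow(Add(-121496, 266), Rational(1, 2)) = Pow(-121230, Rational(1, 2)) = Mul(3, I, Pow(13470, Rational(1, 2)))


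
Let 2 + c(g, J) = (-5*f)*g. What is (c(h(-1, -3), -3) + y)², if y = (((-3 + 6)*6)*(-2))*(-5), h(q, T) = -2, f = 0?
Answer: 31684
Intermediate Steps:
c(g, J) = -2 (c(g, J) = -2 + (-5*0)*g = -2 + 0*g = -2 + 0 = -2)
y = 180 (y = ((3*6)*(-2))*(-5) = (18*(-2))*(-5) = -36*(-5) = 180)
(c(h(-1, -3), -3) + y)² = (-2 + 180)² = 178² = 31684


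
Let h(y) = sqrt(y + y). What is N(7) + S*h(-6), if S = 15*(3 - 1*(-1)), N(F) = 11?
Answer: 11 + 120*I*sqrt(3) ≈ 11.0 + 207.85*I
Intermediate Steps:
h(y) = sqrt(2)*sqrt(y) (h(y) = sqrt(2*y) = sqrt(2)*sqrt(y))
S = 60 (S = 15*(3 + 1) = 15*4 = 60)
N(7) + S*h(-6) = 11 + 60*(sqrt(2)*sqrt(-6)) = 11 + 60*(sqrt(2)*(I*sqrt(6))) = 11 + 60*(2*I*sqrt(3)) = 11 + 120*I*sqrt(3)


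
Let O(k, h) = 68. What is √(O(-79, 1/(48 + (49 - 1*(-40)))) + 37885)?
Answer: 3*√4217 ≈ 194.82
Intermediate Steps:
√(O(-79, 1/(48 + (49 - 1*(-40)))) + 37885) = √(68 + 37885) = √37953 = 3*√4217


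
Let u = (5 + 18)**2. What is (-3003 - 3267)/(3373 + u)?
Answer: -3135/1951 ≈ -1.6069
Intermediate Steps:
u = 529 (u = 23**2 = 529)
(-3003 - 3267)/(3373 + u) = (-3003 - 3267)/(3373 + 529) = -6270/3902 = -6270*1/3902 = -3135/1951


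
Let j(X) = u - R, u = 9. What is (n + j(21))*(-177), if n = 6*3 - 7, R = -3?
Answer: -4071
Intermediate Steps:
n = 11 (n = 18 - 7 = 11)
j(X) = 12 (j(X) = 9 - 1*(-3) = 9 + 3 = 12)
(n + j(21))*(-177) = (11 + 12)*(-177) = 23*(-177) = -4071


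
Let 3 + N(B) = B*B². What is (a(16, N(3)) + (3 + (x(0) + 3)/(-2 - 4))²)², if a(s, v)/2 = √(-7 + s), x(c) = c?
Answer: 2401/16 ≈ 150.06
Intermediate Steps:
N(B) = -3 + B³ (N(B) = -3 + B*B² = -3 + B³)
a(s, v) = 2*√(-7 + s)
(a(16, N(3)) + (3 + (x(0) + 3)/(-2 - 4))²)² = (2*√(-7 + 16) + (3 + (0 + 3)/(-2 - 4))²)² = (2*√9 + (3 + 3/(-6))²)² = (2*3 + (3 + 3*(-⅙))²)² = (6 + (3 - ½)²)² = (6 + (5/2)²)² = (6 + 25/4)² = (49/4)² = 2401/16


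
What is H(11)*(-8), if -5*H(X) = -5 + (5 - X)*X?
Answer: -568/5 ≈ -113.60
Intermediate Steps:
H(X) = 1 - X*(5 - X)/5 (H(X) = -(-5 + (5 - X)*X)/5 = -(-5 + X*(5 - X))/5 = 1 - X*(5 - X)/5)
H(11)*(-8) = (1 - 1*11 + (⅕)*11²)*(-8) = (1 - 11 + (⅕)*121)*(-8) = (1 - 11 + 121/5)*(-8) = (71/5)*(-8) = -568/5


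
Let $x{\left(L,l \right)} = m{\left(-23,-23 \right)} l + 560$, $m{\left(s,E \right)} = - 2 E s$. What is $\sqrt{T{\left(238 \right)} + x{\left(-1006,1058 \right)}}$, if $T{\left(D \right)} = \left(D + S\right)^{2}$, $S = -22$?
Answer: $118 i \sqrt{77} \approx 1035.4 i$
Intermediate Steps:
$m{\left(s,E \right)} = - 2 E s$
$T{\left(D \right)} = \left(-22 + D\right)^{2}$ ($T{\left(D \right)} = \left(D - 22\right)^{2} = \left(-22 + D\right)^{2}$)
$x{\left(L,l \right)} = 560 - 1058 l$ ($x{\left(L,l \right)} = \left(-2\right) \left(-23\right) \left(-23\right) l + 560 = - 1058 l + 560 = 560 - 1058 l$)
$\sqrt{T{\left(238 \right)} + x{\left(-1006,1058 \right)}} = \sqrt{\left(-22 + 238\right)^{2} + \left(560 - 1119364\right)} = \sqrt{216^{2} + \left(560 - 1119364\right)} = \sqrt{46656 - 1118804} = \sqrt{-1072148} = 118 i \sqrt{77}$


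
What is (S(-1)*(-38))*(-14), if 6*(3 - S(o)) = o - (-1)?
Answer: 1596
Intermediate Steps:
S(o) = 17/6 - o/6 (S(o) = 3 - (o - (-1))/6 = 3 - (o - 1*(-1))/6 = 3 - (o + 1)/6 = 3 - (1 + o)/6 = 3 + (-1/6 - o/6) = 17/6 - o/6)
(S(-1)*(-38))*(-14) = ((17/6 - 1/6*(-1))*(-38))*(-14) = ((17/6 + 1/6)*(-38))*(-14) = (3*(-38))*(-14) = -114*(-14) = 1596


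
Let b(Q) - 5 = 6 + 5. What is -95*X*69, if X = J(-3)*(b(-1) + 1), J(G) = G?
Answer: 334305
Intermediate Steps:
b(Q) = 16 (b(Q) = 5 + (6 + 5) = 5 + 11 = 16)
X = -51 (X = -3*(16 + 1) = -3*17 = -51)
-95*X*69 = -95*(-51)*69 = 4845*69 = 334305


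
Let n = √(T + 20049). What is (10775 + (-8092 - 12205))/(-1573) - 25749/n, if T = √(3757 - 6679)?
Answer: 9522/1573 - 25749/√(20049 + I*√2922) ≈ -175.8 + 0.24515*I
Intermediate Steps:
T = I*√2922 (T = √(-2922) = I*√2922 ≈ 54.056*I)
n = √(20049 + I*√2922) (n = √(I*√2922 + 20049) = √(20049 + I*√2922) ≈ 141.59 + 0.191*I)
(10775 + (-8092 - 12205))/(-1573) - 25749/n = (10775 + (-8092 - 12205))/(-1573) - 25749/√(20049 + I*√2922) = (10775 - 20297)*(-1/1573) - 25749/√(20049 + I*√2922) = -9522*(-1/1573) - 25749/√(20049 + I*√2922) = 9522/1573 - 25749/√(20049 + I*√2922)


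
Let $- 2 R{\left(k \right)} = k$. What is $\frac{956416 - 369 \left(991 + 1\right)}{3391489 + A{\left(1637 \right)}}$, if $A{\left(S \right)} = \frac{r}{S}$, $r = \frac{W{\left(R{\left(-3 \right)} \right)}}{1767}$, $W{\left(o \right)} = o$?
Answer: $\frac{1138457386048}{6540099906755} \approx 0.17407$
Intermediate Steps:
$R{\left(k \right)} = - \frac{k}{2}$
$r = \frac{1}{1178}$ ($r = \frac{\left(- \frac{1}{2}\right) \left(-3\right)}{1767} = \frac{3}{2} \cdot \frac{1}{1767} = \frac{1}{1178} \approx 0.0008489$)
$A{\left(S \right)} = \frac{1}{1178 S}$
$\frac{956416 - 369 \left(991 + 1\right)}{3391489 + A{\left(1637 \right)}} = \frac{956416 - 369 \left(991 + 1\right)}{3391489 + \frac{1}{1178 \cdot 1637}} = \frac{956416 - 366048}{3391489 + \frac{1}{1178} \cdot \frac{1}{1637}} = \frac{956416 - 366048}{3391489 + \frac{1}{1928386}} = \frac{590368}{\frac{6540099906755}{1928386}} = 590368 \cdot \frac{1928386}{6540099906755} = \frac{1138457386048}{6540099906755}$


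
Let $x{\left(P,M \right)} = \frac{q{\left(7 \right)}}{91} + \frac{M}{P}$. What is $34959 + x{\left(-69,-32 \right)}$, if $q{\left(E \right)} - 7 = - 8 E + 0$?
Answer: $\frac{31358156}{897} \approx 34959.0$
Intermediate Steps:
$q{\left(E \right)} = 7 - 8 E$ ($q{\left(E \right)} = 7 + \left(- 8 E + 0\right) = 7 - 8 E$)
$x{\left(P,M \right)} = - \frac{7}{13} + \frac{M}{P}$ ($x{\left(P,M \right)} = \frac{7 - 56}{91} + \frac{M}{P} = \left(7 - 56\right) \frac{1}{91} + \frac{M}{P} = \left(-49\right) \frac{1}{91} + \frac{M}{P} = - \frac{7}{13} + \frac{M}{P}$)
$34959 + x{\left(-69,-32 \right)} = 34959 - \left(\frac{7}{13} + \frac{32}{-69}\right) = 34959 - \frac{67}{897} = \frac{31358156}{897}$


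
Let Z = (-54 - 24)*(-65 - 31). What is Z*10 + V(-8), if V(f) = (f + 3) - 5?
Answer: 74870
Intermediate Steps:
V(f) = -2 + f (V(f) = (3 + f) - 5 = -2 + f)
Z = 7488 (Z = -78*(-96) = 7488)
Z*10 + V(-8) = 7488*10 + (-2 - 8) = 74880 - 10 = 74870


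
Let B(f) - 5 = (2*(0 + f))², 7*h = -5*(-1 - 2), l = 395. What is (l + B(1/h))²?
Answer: 8135318416/50625 ≈ 1.6070e+5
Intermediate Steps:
h = 15/7 (h = (-5*(-1 - 2))/7 = (-5*(-3))/7 = (⅐)*15 = 15/7 ≈ 2.1429)
B(f) = 5 + 4*f² (B(f) = 5 + (2*(0 + f))² = 5 + (2*f)² = 5 + 4*f²)
(l + B(1/h))² = (395 + (5 + 4*(1/(15/7))²))² = (395 + (5 + 4*(1*(7/15))²))² = (395 + (5 + 4*(7/15)²))² = (395 + (5 + 4*(49/225)))² = (395 + (5 + 196/225))² = (395 + 1321/225)² = (90196/225)² = 8135318416/50625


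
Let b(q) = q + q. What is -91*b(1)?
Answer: -182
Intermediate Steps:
b(q) = 2*q
-91*b(1) = -182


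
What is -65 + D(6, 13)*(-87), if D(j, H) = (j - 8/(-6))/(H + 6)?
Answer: -1873/19 ≈ -98.579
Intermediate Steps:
D(j, H) = (4/3 + j)/(6 + H) (D(j, H) = (j - 8*(-⅙))/(6 + H) = (j + 4/3)/(6 + H) = (4/3 + j)/(6 + H))
-65 + D(6, 13)*(-87) = -65 + ((4/3 + 6)/(6 + 13))*(-87) = -65 + ((22/3)/19)*(-87) = -65 + ((1/19)*(22/3))*(-87) = -65 + (22/57)*(-87) = -65 - 638/19 = -1873/19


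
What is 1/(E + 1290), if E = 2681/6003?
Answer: 6003/7746551 ≈ 0.00077493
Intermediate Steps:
E = 2681/6003 (E = 2681*(1/6003) = 2681/6003 ≈ 0.44661)
1/(E + 1290) = 1/(2681/6003 + 1290) = 1/(7746551/6003) = 6003/7746551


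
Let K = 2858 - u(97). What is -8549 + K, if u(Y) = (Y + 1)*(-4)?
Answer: -5299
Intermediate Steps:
u(Y) = -4 - 4*Y (u(Y) = (1 + Y)*(-4) = -4 - 4*Y)
K = 3250 (K = 2858 - (-4 - 4*97) = 2858 - (-4 - 388) = 2858 - 1*(-392) = 2858 + 392 = 3250)
-8549 + K = -8549 + 3250 = -5299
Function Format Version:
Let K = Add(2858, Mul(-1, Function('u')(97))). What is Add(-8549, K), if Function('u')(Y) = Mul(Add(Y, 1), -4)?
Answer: -5299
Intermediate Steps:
Function('u')(Y) = Add(-4, Mul(-4, Y)) (Function('u')(Y) = Mul(Add(1, Y), -4) = Add(-4, Mul(-4, Y)))
K = 3250 (K = Add(2858, Mul(-1, Add(-4, Mul(-4, 97)))) = Add(2858, Mul(-1, Add(-4, -388))) = Add(2858, Mul(-1, -392)) = Add(2858, 392) = 3250)
Add(-8549, K) = Add(-8549, 3250) = -5299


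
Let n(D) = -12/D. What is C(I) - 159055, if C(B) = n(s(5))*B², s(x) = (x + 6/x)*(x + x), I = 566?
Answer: -6852841/31 ≈ -2.2106e+5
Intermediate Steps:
s(x) = 2*x*(x + 6/x) (s(x) = (x + 6/x)*(2*x) = 2*x*(x + 6/x))
C(B) = -6*B²/31 (C(B) = (-12/(12 + 2*5²))*B² = (-12/(12 + 2*25))*B² = (-12/(12 + 50))*B² = (-12/62)*B² = (-12*1/62)*B² = -6*B²/31)
C(I) - 159055 = -6/31*566² - 159055 = -6/31*320356 - 159055 = -1922136/31 - 159055 = -6852841/31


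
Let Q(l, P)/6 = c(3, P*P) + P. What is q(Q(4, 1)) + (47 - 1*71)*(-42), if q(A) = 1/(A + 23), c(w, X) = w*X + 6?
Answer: 83665/83 ≈ 1008.0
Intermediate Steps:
c(w, X) = 6 + X*w (c(w, X) = X*w + 6 = 6 + X*w)
Q(l, P) = 36 + 6*P + 18*P**2 (Q(l, P) = 6*((6 + (P*P)*3) + P) = 6*((6 + P**2*3) + P) = 6*((6 + 3*P**2) + P) = 6*(6 + P + 3*P**2) = 36 + 6*P + 18*P**2)
q(A) = 1/(23 + A)
q(Q(4, 1)) + (47 - 1*71)*(-42) = 1/(23 + (36 + 6*1 + 18*1**2)) + (47 - 1*71)*(-42) = 1/(23 + (36 + 6 + 18*1)) + (47 - 71)*(-42) = 1/(23 + (36 + 6 + 18)) - 24*(-42) = 1/(23 + 60) + 1008 = 1/83 + 1008 = 83665/83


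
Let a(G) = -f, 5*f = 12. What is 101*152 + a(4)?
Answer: 76748/5 ≈ 15350.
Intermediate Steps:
f = 12/5 (f = (1/5)*12 = 12/5 ≈ 2.4000)
a(G) = -12/5 (a(G) = -1*12/5 = -12/5)
101*152 + a(4) = 101*152 - 12/5 = 15352 - 12/5 = 76748/5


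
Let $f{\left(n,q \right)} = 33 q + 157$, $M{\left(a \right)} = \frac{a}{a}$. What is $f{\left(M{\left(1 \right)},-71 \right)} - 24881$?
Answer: $-27067$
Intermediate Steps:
$M{\left(a \right)} = 1$
$f{\left(n,q \right)} = 157 + 33 q$
$f{\left(M{\left(1 \right)},-71 \right)} - 24881 = \left(157 + 33 \left(-71\right)\right) - 24881 = \left(157 - 2343\right) - 24881 = -2186 - 24881 = -27067$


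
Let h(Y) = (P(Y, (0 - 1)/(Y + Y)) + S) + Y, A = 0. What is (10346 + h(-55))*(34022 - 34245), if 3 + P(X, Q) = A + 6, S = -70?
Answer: -2279952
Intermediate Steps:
P(X, Q) = 3 (P(X, Q) = -3 + (0 + 6) = -3 + 6 = 3)
h(Y) = -67 + Y (h(Y) = (3 - 70) + Y = -67 + Y)
(10346 + h(-55))*(34022 - 34245) = (10346 + (-67 - 55))*(34022 - 34245) = (10346 - 122)*(-223) = 10224*(-223) = -2279952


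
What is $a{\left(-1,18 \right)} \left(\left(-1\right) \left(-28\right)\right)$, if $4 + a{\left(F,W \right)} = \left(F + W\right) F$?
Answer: $-588$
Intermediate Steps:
$a{\left(F,W \right)} = -4 + F \left(F + W\right)$ ($a{\left(F,W \right)} = -4 + \left(F + W\right) F = -4 + F \left(F + W\right)$)
$a{\left(-1,18 \right)} \left(\left(-1\right) \left(-28\right)\right) = \left(-4 + \left(-1\right)^{2} - 18\right) \left(\left(-1\right) \left(-28\right)\right) = \left(-4 + 1 - 18\right) 28 = \left(-21\right) 28 = -588$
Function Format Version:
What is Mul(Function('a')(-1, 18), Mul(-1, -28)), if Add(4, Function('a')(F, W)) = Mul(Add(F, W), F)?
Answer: -588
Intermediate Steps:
Function('a')(F, W) = Add(-4, Mul(F, Add(F, W))) (Function('a')(F, W) = Add(-4, Mul(Add(F, W), F)) = Add(-4, Mul(F, Add(F, W))))
Mul(Function('a')(-1, 18), Mul(-1, -28)) = Mul(Add(-4, Pow(-1, 2), Mul(-1, 18)), Mul(-1, -28)) = Mul(Add(-4, 1, -18), 28) = Mul(-21, 28) = -588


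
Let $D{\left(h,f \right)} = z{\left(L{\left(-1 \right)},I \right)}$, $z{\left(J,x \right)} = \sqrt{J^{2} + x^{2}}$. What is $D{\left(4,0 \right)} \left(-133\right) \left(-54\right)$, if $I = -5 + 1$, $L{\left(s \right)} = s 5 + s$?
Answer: $14364 \sqrt{13} \approx 51790.0$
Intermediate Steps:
$L{\left(s \right)} = 6 s$ ($L{\left(s \right)} = 5 s + s = 6 s$)
$I = -4$
$D{\left(h,f \right)} = 2 \sqrt{13}$ ($D{\left(h,f \right)} = \sqrt{\left(6 \left(-1\right)\right)^{2} + \left(-4\right)^{2}} = \sqrt{\left(-6\right)^{2} + 16} = \sqrt{36 + 16} = \sqrt{52} = 2 \sqrt{13}$)
$D{\left(4,0 \right)} \left(-133\right) \left(-54\right) = 2 \sqrt{13} \left(-133\right) \left(-54\right) = - 266 \sqrt{13} \left(-54\right) = 14364 \sqrt{13}$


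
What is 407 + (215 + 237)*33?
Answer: 15323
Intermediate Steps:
407 + (215 + 237)*33 = 407 + 452*33 = 407 + 14916 = 15323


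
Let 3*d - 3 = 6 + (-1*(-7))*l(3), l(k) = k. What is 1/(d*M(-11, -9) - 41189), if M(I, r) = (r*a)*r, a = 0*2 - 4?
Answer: -1/44429 ≈ -2.2508e-5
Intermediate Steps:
a = -4 (a = 0 - 4 = -4)
d = 10 (d = 1 + (6 - 1*(-7)*3)/3 = 1 + (6 + 7*3)/3 = 1 + (6 + 21)/3 = 1 + (⅓)*27 = 1 + 9 = 10)
M(I, r) = -4*r² (M(I, r) = (r*(-4))*r = (-4*r)*r = -4*r²)
1/(d*M(-11, -9) - 41189) = 1/(10*(-4*(-9)²) - 41189) = 1/(10*(-4*81) - 41189) = 1/(10*(-324) - 41189) = 1/(-3240 - 41189) = 1/(-44429) = -1/44429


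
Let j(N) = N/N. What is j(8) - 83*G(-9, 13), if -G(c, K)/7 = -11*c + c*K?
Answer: -10457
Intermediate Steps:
G(c, K) = 77*c - 7*K*c (G(c, K) = -7*(-11*c + c*K) = -7*(-11*c + K*c) = 77*c - 7*K*c)
j(N) = 1
j(8) - 83*G(-9, 13) = 1 - 581*(-9)*(11 - 1*13) = 1 - 581*(-9)*(11 - 13) = 1 - 581*(-9)*(-2) = 1 - 83*126 = 1 - 10458 = -10457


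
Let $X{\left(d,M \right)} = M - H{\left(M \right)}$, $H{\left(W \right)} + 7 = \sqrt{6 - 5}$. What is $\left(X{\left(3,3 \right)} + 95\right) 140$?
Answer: $14560$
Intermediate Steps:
$H{\left(W \right)} = -6$ ($H{\left(W \right)} = -7 + \sqrt{6 - 5} = -7 + \sqrt{1} = -7 + 1 = -6$)
$X{\left(d,M \right)} = 6 + M$ ($X{\left(d,M \right)} = M - -6 = M + 6 = 6 + M$)
$\left(X{\left(3,3 \right)} + 95\right) 140 = \left(\left(6 + 3\right) + 95\right) 140 = \left(9 + 95\right) 140 = 104 \cdot 140 = 14560$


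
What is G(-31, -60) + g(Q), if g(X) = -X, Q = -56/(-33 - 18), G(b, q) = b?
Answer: -1637/51 ≈ -32.098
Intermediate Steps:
Q = 56/51 (Q = -56/(-51) = -56*(-1/51) = 56/51 ≈ 1.0980)
G(-31, -60) + g(Q) = -31 - 1*56/51 = -31 - 56/51 = -1637/51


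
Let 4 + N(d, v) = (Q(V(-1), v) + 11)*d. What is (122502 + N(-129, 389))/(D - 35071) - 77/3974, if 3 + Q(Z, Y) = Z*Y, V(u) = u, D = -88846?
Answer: -691666787/492446158 ≈ -1.4046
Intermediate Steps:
Q(Z, Y) = -3 + Y*Z (Q(Z, Y) = -3 + Z*Y = -3 + Y*Z)
N(d, v) = -4 + d*(8 - v) (N(d, v) = -4 + ((-3 + v*(-1)) + 11)*d = -4 + ((-3 - v) + 11)*d = -4 + (8 - v)*d = -4 + d*(8 - v))
(122502 + N(-129, 389))/(D - 35071) - 77/3974 = (122502 + (-4 + 8*(-129) - 1*(-129)*389))/(-88846 - 35071) - 77/3974 = (122502 + (-4 - 1032 + 50181))/(-123917) + (1/3974)*(-77) = (122502 + 49145)*(-1/123917) - 77/3974 = 171647*(-1/123917) - 77/3974 = -171647/123917 - 77/3974 = -691666787/492446158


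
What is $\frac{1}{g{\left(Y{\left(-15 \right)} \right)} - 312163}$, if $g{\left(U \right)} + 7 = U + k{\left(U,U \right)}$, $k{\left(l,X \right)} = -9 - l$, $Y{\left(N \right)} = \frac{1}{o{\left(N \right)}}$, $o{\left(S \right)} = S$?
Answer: $- \frac{1}{312179} \approx -3.2033 \cdot 10^{-6}$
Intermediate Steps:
$Y{\left(N \right)} = \frac{1}{N}$
$g{\left(U \right)} = -16$ ($g{\left(U \right)} = -7 + \left(U - \left(9 + U\right)\right) = -7 - 9 = -16$)
$\frac{1}{g{\left(Y{\left(-15 \right)} \right)} - 312163} = \frac{1}{-16 - 312163} = \frac{1}{-312179} = - \frac{1}{312179}$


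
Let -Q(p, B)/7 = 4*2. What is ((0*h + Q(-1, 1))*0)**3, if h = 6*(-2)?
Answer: 0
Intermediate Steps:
h = -12
Q(p, B) = -56 (Q(p, B) = -28*2 = -7*8 = -56)
((0*h + Q(-1, 1))*0)**3 = ((0*(-12) - 56)*0)**3 = ((0 - 56)*0)**3 = (-56*0)**3 = 0**3 = 0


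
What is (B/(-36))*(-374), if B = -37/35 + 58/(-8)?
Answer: -217481/2520 ≈ -86.302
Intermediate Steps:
B = -1163/140 (B = -37*1/35 + 58*(-⅛) = -37/35 - 29/4 = -1163/140 ≈ -8.3071)
(B/(-36))*(-374) = -1163/140/(-36)*(-374) = -1163/140*(-1/36)*(-374) = (1163/5040)*(-374) = -217481/2520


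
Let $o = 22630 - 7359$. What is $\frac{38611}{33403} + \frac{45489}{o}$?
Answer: $\frac{2109097648}{510097213} \approx 4.1347$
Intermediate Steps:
$o = 15271$
$\frac{38611}{33403} + \frac{45489}{o} = \frac{38611}{33403} + \frac{45489}{15271} = \frac{2109097648}{510097213}$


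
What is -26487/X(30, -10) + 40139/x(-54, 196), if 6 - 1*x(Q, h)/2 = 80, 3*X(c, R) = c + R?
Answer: -785188/185 ≈ -4244.3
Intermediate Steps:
X(c, R) = R/3 + c/3 (X(c, R) = (c + R)/3 = (R + c)/3 = R/3 + c/3)
x(Q, h) = -148 (x(Q, h) = 12 - 2*80 = 12 - 160 = -148)
-26487/X(30, -10) + 40139/x(-54, 196) = -26487/((1/3)*(-10) + (1/3)*30) + 40139/(-148) = -26487/(-10/3 + 10) + 40139*(-1/148) = -26487/20/3 - 40139/148 = -26487*3/20 - 40139/148 = -79461/20 - 40139/148 = -785188/185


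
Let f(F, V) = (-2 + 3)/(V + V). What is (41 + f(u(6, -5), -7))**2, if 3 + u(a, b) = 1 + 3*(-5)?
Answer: 328329/196 ≈ 1675.1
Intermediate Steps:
u(a, b) = -17 (u(a, b) = -3 + (1 + 3*(-5)) = -3 + (1 - 15) = -3 - 14 = -17)
f(F, V) = 1/(2*V)
(41 + f(u(6, -5), -7))**2 = (41 + (1/2)/(-7))**2 = (41 + (1/2)*(-1/7))**2 = (41 - 1/14)**2 = (573/14)**2 = 328329/196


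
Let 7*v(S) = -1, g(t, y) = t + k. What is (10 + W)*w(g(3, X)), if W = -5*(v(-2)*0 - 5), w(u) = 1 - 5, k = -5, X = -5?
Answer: -140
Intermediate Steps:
g(t, y) = -5 + t (g(t, y) = t - 5 = -5 + t)
w(u) = -4
v(S) = -⅐ (v(S) = (⅐)*(-1) = -⅐)
W = 25 (W = -5*(-⅐*0 - 5) = -5*(0 - 5) = -5*(-5) = 25)
(10 + W)*w(g(3, X)) = (10 + 25)*(-4) = 35*(-4) = -140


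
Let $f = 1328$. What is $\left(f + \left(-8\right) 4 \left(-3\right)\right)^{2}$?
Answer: $2027776$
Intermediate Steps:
$\left(f + \left(-8\right) 4 \left(-3\right)\right)^{2} = \left(1328 + \left(-8\right) 4 \left(-3\right)\right)^{2} = \left(1328 - -96\right)^{2} = \left(1328 + 96\right)^{2} = 1424^{2} = 2027776$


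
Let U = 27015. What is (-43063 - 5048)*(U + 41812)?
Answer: -3311335797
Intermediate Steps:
(-43063 - 5048)*(U + 41812) = (-43063 - 5048)*(27015 + 41812) = -48111*68827 = -3311335797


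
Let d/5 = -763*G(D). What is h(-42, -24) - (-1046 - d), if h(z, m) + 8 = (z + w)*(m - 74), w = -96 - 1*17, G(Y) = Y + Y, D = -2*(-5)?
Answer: -60072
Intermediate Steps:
D = 10
G(Y) = 2*Y
w = -113 (w = -96 - 17 = -113)
h(z, m) = -8 + (-113 + z)*(-74 + m) (h(z, m) = -8 + (z - 113)*(m - 74) = -8 + (-113 + z)*(-74 + m))
d = -76300 (d = 5*(-1526*10) = 5*(-763*20) = 5*(-15260) = -76300)
h(-42, -24) - (-1046 - d) = (8354 - 113*(-24) - 74*(-42) - 24*(-42)) - (-1046 - 1*(-76300)) = (8354 + 2712 + 3108 + 1008) - (-1046 + 76300) = 15182 - 1*75254 = 15182 - 75254 = -60072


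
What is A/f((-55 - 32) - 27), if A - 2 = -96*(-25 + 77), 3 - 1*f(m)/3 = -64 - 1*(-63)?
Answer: -2495/6 ≈ -415.83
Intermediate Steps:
f(m) = 12 (f(m) = 9 - 3*(-64 - 1*(-63)) = 9 - 3*(-64 + 63) = 9 - 3*(-1) = 9 + 3 = 12)
A = -4990 (A = 2 - 96*(-25 + 77) = 2 - 96*52 = 2 - 4992 = -4990)
A/f((-55 - 32) - 27) = -4990/12 = -4990*1/12 = -2495/6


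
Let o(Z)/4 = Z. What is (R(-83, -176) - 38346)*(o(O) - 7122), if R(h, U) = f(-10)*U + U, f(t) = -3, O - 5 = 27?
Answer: 265730036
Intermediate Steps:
O = 32 (O = 5 + 27 = 32)
o(Z) = 4*Z
R(h, U) = -2*U (R(h, U) = -3*U + U = -2*U)
(R(-83, -176) - 38346)*(o(O) - 7122) = (-2*(-176) - 38346)*(4*32 - 7122) = (352 - 38346)*(128 - 7122) = -37994*(-6994) = 265730036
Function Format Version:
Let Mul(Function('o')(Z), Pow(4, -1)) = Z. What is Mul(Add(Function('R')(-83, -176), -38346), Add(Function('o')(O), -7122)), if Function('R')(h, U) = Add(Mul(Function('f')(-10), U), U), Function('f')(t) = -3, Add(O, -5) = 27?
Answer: 265730036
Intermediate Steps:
O = 32 (O = Add(5, 27) = 32)
Function('o')(Z) = Mul(4, Z)
Function('R')(h, U) = Mul(-2, U) (Function('R')(h, U) = Add(Mul(-3, U), U) = Mul(-2, U))
Mul(Add(Function('R')(-83, -176), -38346), Add(Function('o')(O), -7122)) = Mul(Add(Mul(-2, -176), -38346), Add(Mul(4, 32), -7122)) = Mul(Add(352, -38346), Add(128, -7122)) = Mul(-37994, -6994) = 265730036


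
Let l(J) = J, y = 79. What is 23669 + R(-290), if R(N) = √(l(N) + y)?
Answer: 23669 + I*√211 ≈ 23669.0 + 14.526*I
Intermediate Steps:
R(N) = √(79 + N) (R(N) = √(N + 79) = √(79 + N))
23669 + R(-290) = 23669 + √(79 - 290) = 23669 + √(-211) = 23669 + I*√211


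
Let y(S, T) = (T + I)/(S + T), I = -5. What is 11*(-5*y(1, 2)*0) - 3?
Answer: -3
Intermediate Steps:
y(S, T) = (-5 + T)/(S + T) (y(S, T) = (T - 5)/(S + T) = (-5 + T)/(S + T))
11*(-5*y(1, 2)*0) - 3 = 11*(-5*(-5 + 2)/(1 + 2)*0) - 3 = 11*(-5*(-3)/3*0) - 3 = 11*(-5*(-1)*0) - 3 = 11*(5*0) - 3 = 11*0 - 3 = 0 - 3 = -3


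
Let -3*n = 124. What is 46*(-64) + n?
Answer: -8956/3 ≈ -2985.3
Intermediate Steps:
n = -124/3 (n = -1/3*124 = -124/3 ≈ -41.333)
46*(-64) + n = 46*(-64) - 124/3 = -2944 - 124/3 = -8956/3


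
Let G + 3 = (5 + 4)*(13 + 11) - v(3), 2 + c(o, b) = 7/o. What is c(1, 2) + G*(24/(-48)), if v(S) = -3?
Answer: -103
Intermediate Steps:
c(o, b) = -2 + 7/o
G = 216 (G = -3 + ((5 + 4)*(13 + 11) - 1*(-3)) = -3 + (9*24 + 3) = -3 + (216 + 3) = -3 + 219 = 216)
c(1, 2) + G*(24/(-48)) = (-2 + 7/1) + 216*(24/(-48)) = (-2 + 7*1) + 216*(24*(-1/48)) = (-2 + 7) + 216*(-½) = 5 - 108 = -103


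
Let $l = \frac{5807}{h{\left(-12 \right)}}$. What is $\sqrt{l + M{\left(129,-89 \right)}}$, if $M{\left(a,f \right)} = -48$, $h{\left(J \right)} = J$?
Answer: $\frac{i \sqrt{19149}}{6} \approx 23.063 i$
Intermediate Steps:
$l = - \frac{5807}{12}$ ($l = \frac{5807}{-12} = 5807 \left(- \frac{1}{12}\right) = - \frac{5807}{12} \approx -483.92$)
$\sqrt{l + M{\left(129,-89 \right)}} = \sqrt{- \frac{5807}{12} - 48} = \sqrt{- \frac{6383}{12}} = \frac{i \sqrt{19149}}{6}$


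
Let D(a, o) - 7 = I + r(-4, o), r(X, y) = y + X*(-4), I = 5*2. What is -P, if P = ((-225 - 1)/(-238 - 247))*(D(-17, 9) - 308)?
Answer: 60116/485 ≈ 123.95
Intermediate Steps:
I = 10
r(X, y) = y - 4*X
D(a, o) = 33 + o (D(a, o) = 7 + (10 + (o - 4*(-4))) = 7 + (10 + (o + 16)) = 7 + (10 + (16 + o)) = 7 + (26 + o) = 33 + o)
P = -60116/485 (P = ((-225 - 1)/(-238 - 247))*((33 + 9) - 308) = (-226/(-485))*(42 - 308) = -226*(-1/485)*(-266) = (226/485)*(-266) = -60116/485 ≈ -123.95)
-P = -1*(-60116/485) = 60116/485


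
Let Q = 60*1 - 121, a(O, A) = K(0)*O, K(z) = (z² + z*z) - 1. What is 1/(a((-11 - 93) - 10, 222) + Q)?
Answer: 1/53 ≈ 0.018868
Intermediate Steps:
K(z) = -1 + 2*z² (K(z) = (z² + z²) - 1 = 2*z² - 1 = -1 + 2*z²)
a(O, A) = -O (a(O, A) = (-1 + 2*0²)*O = (-1 + 2*0)*O = (-1 + 0)*O = -O)
Q = -61 (Q = 60 - 121 = -61)
1/(a((-11 - 93) - 10, 222) + Q) = 1/(-((-11 - 93) - 10) - 61) = 1/(-(-104 - 10) - 61) = 1/(-1*(-114) - 61) = 1/(114 - 61) = 1/53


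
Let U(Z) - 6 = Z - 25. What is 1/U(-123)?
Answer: -1/142 ≈ -0.0070423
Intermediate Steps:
U(Z) = -19 + Z (U(Z) = 6 + (Z - 25) = 6 + (-25 + Z) = -19 + Z)
1/U(-123) = 1/(-19 - 123) = 1/(-142) = -1/142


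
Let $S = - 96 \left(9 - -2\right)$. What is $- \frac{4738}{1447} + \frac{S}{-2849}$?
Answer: $- \frac{1088230}{374773} \approx -2.9037$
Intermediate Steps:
$S = -1056$ ($S = - 96 \left(9 + 2\right) = \left(-96\right) 11 = -1056$)
$- \frac{4738}{1447} + \frac{S}{-2849} = - \frac{4738}{1447} - \frac{1056}{-2849} = \left(-4738\right) \frac{1}{1447} - - \frac{96}{259} = - \frac{4738}{1447} + \frac{96}{259} = - \frac{1088230}{374773}$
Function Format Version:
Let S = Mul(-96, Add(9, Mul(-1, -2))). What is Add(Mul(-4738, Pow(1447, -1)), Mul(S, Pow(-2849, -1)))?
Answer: Rational(-1088230, 374773) ≈ -2.9037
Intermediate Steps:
S = -1056 (S = Mul(-96, Add(9, 2)) = Mul(-96, 11) = -1056)
Add(Mul(-4738, Pow(1447, -1)), Mul(S, Pow(-2849, -1))) = Add(Mul(-4738, Pow(1447, -1)), Mul(-1056, Pow(-2849, -1))) = Add(Mul(-4738, Rational(1, 1447)), Mul(-1056, Rational(-1, 2849))) = Add(Rational(-4738, 1447), Rational(96, 259)) = Rational(-1088230, 374773)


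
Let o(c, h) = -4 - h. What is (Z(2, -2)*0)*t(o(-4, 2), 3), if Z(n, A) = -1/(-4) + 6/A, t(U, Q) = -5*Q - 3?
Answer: 0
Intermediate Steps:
t(U, Q) = -3 - 5*Q
Z(n, A) = ¼ + 6/A (Z(n, A) = -1*(-¼) + 6/A = ¼ + 6/A)
(Z(2, -2)*0)*t(o(-4, 2), 3) = (((¼)*(24 - 2)/(-2))*0)*(-3 - 5*3) = (((¼)*(-½)*22)*0)*(-3 - 15) = -11/4*0*(-18) = 0*(-18) = 0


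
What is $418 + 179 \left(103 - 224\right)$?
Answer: $-21241$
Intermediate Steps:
$418 + 179 \left(103 - 224\right) = 418 + 179 \left(-121\right) = 418 - 21659 = -21241$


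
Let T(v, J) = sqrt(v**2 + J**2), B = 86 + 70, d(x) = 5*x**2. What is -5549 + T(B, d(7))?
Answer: -5549 + sqrt(84361) ≈ -5258.5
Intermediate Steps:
B = 156
T(v, J) = sqrt(J**2 + v**2)
-5549 + T(B, d(7)) = -5549 + sqrt((5*7**2)**2 + 156**2) = -5549 + sqrt((5*49)**2 + 24336) = -5549 + sqrt(245**2 + 24336) = -5549 + sqrt(60025 + 24336) = -5549 + sqrt(84361)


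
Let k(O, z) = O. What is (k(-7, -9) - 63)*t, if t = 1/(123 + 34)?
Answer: -70/157 ≈ -0.44586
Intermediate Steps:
t = 1/157 ≈ 0.0063694
(k(-7, -9) - 63)*t = (-7 - 63)*(1/157) = -70*1/157 = -70/157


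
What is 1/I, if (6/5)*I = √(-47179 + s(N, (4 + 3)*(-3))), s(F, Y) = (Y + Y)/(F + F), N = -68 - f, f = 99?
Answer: -3*I*√328942906/9848590 ≈ -0.0055247*I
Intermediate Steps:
N = -167 (N = -68 - 1*99 = -68 - 99 = -167)
s(F, Y) = Y/F (s(F, Y) = (2*Y)/((2*F)) = (2*Y)*(1/(2*F)) = Y/F)
I = 5*I*√328942906/501 (I = 5*√(-47179 + ((4 + 3)*(-3))/(-167))/6 = 5*√(-47179 + (7*(-3))*(-1/167))/6 = 5*√(-47179 - 21*(-1/167))/6 = 5*√(-47179 + 21/167)/6 = 5*√(-7878872/167)/6 = 5*(2*I*√328942906/167)/6 = 5*I*√328942906/501 ≈ 181.01*I)
1/I = 1/(5*I*√328942906/501) = -3*I*√328942906/9848590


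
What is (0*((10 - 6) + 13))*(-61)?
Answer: 0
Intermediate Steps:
(0*((10 - 6) + 13))*(-61) = (0*(4 + 13))*(-61) = (0*17)*(-61) = 0*(-61) = 0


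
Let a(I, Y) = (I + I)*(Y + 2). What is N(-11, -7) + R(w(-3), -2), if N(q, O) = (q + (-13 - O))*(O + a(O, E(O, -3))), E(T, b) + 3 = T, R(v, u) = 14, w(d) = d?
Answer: -1771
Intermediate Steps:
E(T, b) = -3 + T
a(I, Y) = 2*I*(2 + Y) (a(I, Y) = (2*I)*(2 + Y) = 2*I*(2 + Y))
N(q, O) = (O + 2*O*(-1 + O))*(-13 + q - O) (N(q, O) = (q + (-13 - O))*(O + 2*O*(2 + (-3 + O))) = (-13 + q - O)*(O + 2*O*(-1 + O)) = (O + 2*O*(-1 + O))*(-13 + q - O))
N(-11, -7) + R(w(-3), -2) = -7*(13 - 1*(-11) - 25*(-7) - 2*(-7)**2 + 2*(-7)*(-11)) + 14 = -7*(13 + 11 + 175 - 2*49 + 154) + 14 = -7*(13 + 11 + 175 - 98 + 154) + 14 = -7*255 + 14 = -1785 + 14 = -1771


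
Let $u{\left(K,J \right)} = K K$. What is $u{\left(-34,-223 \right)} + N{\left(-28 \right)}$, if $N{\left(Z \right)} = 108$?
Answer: $1264$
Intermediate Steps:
$u{\left(K,J \right)} = K^{2}$
$u{\left(-34,-223 \right)} + N{\left(-28 \right)} = \left(-34\right)^{2} + 108 = 1156 + 108 = 1264$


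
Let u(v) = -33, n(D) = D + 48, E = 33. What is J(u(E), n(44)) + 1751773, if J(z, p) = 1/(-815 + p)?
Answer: 1266531878/723 ≈ 1.7518e+6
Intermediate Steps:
n(D) = 48 + D
J(u(E), n(44)) + 1751773 = 1/(-815 + (48 + 44)) + 1751773 = 1/(-815 + 92) + 1751773 = 1/(-723) + 1751773 = -1/723 + 1751773 = 1266531878/723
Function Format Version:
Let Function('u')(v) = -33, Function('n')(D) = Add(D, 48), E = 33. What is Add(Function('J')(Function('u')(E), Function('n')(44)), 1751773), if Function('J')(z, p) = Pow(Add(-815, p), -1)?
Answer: Rational(1266531878, 723) ≈ 1.7518e+6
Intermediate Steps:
Function('n')(D) = Add(48, D)
Add(Function('J')(Function('u')(E), Function('n')(44)), 1751773) = Add(Pow(Add(-815, Add(48, 44)), -1), 1751773) = Add(Pow(Add(-815, 92), -1), 1751773) = Add(Pow(-723, -1), 1751773) = Add(Rational(-1, 723), 1751773) = Rational(1266531878, 723)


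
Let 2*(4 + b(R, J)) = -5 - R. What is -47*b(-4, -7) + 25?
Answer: 473/2 ≈ 236.50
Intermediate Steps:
b(R, J) = -13/2 - R/2 (b(R, J) = -4 + (-5 - R)/2 = -4 + (-5/2 - R/2) = -13/2 - R/2)
-47*b(-4, -7) + 25 = -47*(-13/2 - 1/2*(-4)) + 25 = -47*(-13/2 + 2) + 25 = -47*(-9/2) + 25 = 423/2 + 25 = 473/2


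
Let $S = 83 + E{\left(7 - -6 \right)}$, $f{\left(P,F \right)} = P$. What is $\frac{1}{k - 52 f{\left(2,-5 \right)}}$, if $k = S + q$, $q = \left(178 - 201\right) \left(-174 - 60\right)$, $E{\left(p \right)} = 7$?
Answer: $\frac{1}{5368} \approx 0.00018629$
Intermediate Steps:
$S = 90$ ($S = 83 + 7 = 90$)
$q = 5382$ ($q = \left(-23\right) \left(-234\right) = 5382$)
$k = 5472$ ($k = 90 + 5382 = 5472$)
$\frac{1}{k - 52 f{\left(2,-5 \right)}} = \frac{1}{5472 - 104} = \frac{1}{5368}$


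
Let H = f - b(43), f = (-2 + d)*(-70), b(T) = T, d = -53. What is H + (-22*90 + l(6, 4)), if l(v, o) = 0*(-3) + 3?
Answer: 1830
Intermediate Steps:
l(v, o) = 3 (l(v, o) = 0 + 3 = 3)
f = 3850 (f = (-2 - 53)*(-70) = -55*(-70) = 3850)
H = 3807 (H = 3850 - 1*43 = 3850 - 43 = 3807)
H + (-22*90 + l(6, 4)) = 3807 + (-22*90 + 3) = 3807 + (-1980 + 3) = 3807 - 1977 = 1830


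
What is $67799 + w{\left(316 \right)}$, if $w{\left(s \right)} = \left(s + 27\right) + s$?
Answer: $68458$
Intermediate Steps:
$w{\left(s \right)} = 27 + 2 s$ ($w{\left(s \right)} = \left(27 + s\right) + s = 27 + 2 s$)
$67799 + w{\left(316 \right)} = 67799 + \left(27 + 2 \cdot 316\right) = 67799 + \left(27 + 632\right) = 67799 + 659 = 68458$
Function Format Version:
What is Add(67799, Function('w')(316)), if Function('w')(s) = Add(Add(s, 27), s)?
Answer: 68458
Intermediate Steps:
Function('w')(s) = Add(27, Mul(2, s)) (Function('w')(s) = Add(Add(27, s), s) = Add(27, Mul(2, s)))
Add(67799, Function('w')(316)) = Add(67799, Add(27, Mul(2, 316))) = Add(67799, Add(27, 632)) = Add(67799, 659) = 68458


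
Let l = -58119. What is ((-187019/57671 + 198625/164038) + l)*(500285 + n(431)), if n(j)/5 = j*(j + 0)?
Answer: -56126351189657345415/675731107 ≈ -8.3060e+10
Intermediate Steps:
n(j) = 5*j**2 (n(j) = 5*(j*(j + 0)) = 5*(j*j) = 5*j**2)
((-187019/57671 + 198625/164038) + l)*(500285 + n(431)) = ((-187019/57671 + 198625/164038) - 58119)*(500285 + 5*431**2) = ((-187019*1/57671 + 198625*(1/164038)) - 58119)*(500285 + 5*185761) = ((-187019/57671 + 28375/23434) - 58119)*(500285 + 928805) = (-2746188621/1351462214 - 58119)*1429090 = -78548378604087/1351462214*1429090 = -56126351189657345415/675731107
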